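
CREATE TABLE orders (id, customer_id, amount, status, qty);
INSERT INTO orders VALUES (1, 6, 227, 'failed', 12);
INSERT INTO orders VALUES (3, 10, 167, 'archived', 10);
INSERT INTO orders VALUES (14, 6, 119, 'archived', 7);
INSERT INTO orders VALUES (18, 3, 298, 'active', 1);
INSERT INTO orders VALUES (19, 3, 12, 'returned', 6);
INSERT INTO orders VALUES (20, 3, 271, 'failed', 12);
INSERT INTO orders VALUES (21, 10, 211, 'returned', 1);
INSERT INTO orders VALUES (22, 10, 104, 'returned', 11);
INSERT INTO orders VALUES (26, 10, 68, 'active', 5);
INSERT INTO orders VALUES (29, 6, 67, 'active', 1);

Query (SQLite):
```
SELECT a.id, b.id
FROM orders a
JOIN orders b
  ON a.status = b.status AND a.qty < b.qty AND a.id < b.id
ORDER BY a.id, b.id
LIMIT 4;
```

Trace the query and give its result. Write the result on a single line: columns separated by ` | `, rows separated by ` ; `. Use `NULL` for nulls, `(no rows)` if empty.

Pairs (a,b) with same status, a.qty < b.qty, a.id < b.id.
status groups: active:{18,26,29} archived:{3,14} failed:{1,20} returned:{19,21,22}
Ordered by (a.id, b.id); first 4.

18 | 26 ; 19 | 22 ; 21 | 22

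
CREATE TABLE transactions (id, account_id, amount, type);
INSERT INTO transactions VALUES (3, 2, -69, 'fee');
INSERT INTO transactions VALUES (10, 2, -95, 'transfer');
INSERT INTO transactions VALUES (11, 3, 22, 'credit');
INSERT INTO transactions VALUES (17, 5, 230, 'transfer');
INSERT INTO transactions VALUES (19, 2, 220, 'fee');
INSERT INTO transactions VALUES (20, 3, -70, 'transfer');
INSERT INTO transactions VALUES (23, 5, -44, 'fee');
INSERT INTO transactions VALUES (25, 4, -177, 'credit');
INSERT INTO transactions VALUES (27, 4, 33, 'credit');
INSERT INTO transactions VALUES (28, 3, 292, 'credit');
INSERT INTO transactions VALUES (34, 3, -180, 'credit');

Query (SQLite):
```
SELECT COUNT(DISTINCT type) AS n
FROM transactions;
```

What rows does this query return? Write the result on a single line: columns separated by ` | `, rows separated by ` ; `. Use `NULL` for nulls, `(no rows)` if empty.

3

Count distinct non-NULL type values.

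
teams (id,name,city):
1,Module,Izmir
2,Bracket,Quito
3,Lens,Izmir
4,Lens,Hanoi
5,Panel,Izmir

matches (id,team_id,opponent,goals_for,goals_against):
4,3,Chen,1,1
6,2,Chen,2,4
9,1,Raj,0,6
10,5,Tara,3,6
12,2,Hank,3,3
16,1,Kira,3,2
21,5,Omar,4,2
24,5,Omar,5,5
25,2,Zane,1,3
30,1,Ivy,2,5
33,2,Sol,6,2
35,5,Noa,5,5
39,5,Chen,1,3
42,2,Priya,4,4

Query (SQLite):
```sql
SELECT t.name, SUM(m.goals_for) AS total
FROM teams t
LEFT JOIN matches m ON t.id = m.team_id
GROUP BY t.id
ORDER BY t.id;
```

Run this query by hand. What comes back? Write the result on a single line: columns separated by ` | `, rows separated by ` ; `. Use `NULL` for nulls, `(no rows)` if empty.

Module | 5 ; Bracket | 16 ; Lens | 1 ; Lens | NULL ; Panel | 18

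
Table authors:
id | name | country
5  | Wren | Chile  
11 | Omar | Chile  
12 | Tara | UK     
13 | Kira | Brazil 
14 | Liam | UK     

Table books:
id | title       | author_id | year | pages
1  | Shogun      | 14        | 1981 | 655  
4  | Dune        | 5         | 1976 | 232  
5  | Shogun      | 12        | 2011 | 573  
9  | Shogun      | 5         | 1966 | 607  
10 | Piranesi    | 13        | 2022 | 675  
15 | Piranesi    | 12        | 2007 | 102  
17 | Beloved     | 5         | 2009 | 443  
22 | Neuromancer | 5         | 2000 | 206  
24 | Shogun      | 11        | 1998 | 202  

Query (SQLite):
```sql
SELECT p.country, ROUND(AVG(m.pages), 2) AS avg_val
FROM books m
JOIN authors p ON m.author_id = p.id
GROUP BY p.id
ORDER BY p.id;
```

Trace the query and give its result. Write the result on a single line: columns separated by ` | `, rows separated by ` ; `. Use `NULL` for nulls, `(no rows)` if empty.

Chile | 372 ; Chile | 202 ; UK | 337.5 ; Brazil | 675 ; UK | 655

Join each books row to its authors via author_id.
Group joined rows by authors.id; compute ROUND(AVG(m.pages), 2) per group.
  5: ids {4, 9, 17, 22} → ROUND(AVG(m.pages), 2)=372
  11: ids {24} → ROUND(AVG(m.pages), 2)=202
  12: ids {5, 15} → ROUND(AVG(m.pages), 2)=337.5
  13: ids {10} → ROUND(AVG(m.pages), 2)=675
  14: ids {1} → ROUND(AVG(m.pages), 2)=655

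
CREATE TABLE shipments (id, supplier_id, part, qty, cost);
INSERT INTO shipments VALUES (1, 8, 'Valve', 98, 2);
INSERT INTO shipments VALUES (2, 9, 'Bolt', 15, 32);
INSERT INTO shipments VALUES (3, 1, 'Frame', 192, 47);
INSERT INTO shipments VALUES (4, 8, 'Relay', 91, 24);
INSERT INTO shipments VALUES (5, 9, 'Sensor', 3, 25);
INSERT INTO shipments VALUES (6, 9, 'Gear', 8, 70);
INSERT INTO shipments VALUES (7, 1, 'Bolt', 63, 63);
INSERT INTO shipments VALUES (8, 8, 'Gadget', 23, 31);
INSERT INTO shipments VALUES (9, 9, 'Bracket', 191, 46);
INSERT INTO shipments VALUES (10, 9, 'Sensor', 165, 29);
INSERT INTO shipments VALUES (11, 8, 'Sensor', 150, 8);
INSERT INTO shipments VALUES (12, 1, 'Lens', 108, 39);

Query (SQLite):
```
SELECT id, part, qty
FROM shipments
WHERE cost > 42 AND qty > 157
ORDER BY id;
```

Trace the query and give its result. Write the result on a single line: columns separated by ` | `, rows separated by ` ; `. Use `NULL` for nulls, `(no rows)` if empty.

3 | Frame | 192 ; 9 | Bracket | 191

cost > 42: ids {3, 6, 7, 9}
qty > 157: ids {3, 9, 10}
Combine with AND.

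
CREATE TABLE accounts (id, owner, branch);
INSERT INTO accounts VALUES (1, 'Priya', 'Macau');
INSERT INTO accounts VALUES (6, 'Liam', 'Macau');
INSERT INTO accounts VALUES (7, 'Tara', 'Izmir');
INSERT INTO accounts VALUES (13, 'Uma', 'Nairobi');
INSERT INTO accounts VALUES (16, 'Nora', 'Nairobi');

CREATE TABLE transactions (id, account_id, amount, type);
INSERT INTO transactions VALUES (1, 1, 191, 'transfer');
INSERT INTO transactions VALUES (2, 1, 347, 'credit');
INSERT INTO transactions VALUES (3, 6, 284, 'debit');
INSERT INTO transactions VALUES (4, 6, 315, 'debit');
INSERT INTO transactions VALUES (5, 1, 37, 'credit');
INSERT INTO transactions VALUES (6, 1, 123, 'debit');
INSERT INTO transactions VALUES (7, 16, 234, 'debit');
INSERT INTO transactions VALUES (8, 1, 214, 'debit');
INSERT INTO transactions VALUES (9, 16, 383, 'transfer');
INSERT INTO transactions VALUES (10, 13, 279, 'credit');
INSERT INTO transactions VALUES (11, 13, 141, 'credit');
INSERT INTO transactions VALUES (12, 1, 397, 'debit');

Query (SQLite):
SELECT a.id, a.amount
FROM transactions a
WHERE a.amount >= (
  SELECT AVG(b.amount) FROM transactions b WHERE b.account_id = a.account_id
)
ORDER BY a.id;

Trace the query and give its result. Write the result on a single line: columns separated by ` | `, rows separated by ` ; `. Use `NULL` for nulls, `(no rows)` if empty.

For each transactions row a, compute AVG(amount) over rows sharing a.account_id.
Keep row a if a.amount >= that per-group AVG.
  account_id=1: AVG(amount) = 218.166667
  account_id=6: AVG(amount) = 299.5
  account_id=13: AVG(amount) = 210.0
  account_id=16: AVG(amount) = 308.5

2 | 347 ; 4 | 315 ; 9 | 383 ; 10 | 279 ; 12 | 397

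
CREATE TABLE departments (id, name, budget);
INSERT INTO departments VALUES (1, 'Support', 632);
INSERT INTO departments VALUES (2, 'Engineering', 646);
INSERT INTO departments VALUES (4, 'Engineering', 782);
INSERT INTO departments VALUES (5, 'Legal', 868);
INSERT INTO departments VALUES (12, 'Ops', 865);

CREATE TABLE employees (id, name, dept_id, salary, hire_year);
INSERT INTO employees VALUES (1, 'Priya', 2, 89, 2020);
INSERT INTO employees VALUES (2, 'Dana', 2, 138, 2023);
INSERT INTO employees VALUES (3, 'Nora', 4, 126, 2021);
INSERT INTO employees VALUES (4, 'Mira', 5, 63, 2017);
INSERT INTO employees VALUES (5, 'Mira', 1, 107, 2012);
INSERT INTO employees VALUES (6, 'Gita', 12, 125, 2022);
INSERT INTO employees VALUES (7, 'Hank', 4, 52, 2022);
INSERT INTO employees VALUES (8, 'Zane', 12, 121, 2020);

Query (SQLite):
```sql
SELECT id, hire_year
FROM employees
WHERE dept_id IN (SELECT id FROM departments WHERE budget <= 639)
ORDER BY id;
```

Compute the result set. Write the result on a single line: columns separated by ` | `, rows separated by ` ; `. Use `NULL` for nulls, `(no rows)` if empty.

Inner query: departments.id where budget <= 639.
Outer: keep employees rows whose dept_id is in that set.
Inner query → {1}

5 | 2012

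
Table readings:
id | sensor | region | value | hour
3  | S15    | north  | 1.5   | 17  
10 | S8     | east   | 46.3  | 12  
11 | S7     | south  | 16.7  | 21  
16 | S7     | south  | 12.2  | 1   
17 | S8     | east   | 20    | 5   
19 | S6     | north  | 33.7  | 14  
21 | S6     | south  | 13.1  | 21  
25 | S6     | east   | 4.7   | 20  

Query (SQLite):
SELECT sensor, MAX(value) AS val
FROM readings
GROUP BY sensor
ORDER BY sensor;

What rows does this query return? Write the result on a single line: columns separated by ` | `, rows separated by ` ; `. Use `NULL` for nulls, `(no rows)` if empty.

S15 | 1.5 ; S6 | 33.7 ; S7 | 16.7 ; S8 | 46.3

Partition readings by sensor; compute MAX(value) within each group.
  S15: ids {3} → MAX(value)=1.5
  S6: ids {19, 21, 25} → MAX(value)=33.7
  S7: ids {11, 16} → MAX(value)=16.7
  S8: ids {10, 17} → MAX(value)=46.3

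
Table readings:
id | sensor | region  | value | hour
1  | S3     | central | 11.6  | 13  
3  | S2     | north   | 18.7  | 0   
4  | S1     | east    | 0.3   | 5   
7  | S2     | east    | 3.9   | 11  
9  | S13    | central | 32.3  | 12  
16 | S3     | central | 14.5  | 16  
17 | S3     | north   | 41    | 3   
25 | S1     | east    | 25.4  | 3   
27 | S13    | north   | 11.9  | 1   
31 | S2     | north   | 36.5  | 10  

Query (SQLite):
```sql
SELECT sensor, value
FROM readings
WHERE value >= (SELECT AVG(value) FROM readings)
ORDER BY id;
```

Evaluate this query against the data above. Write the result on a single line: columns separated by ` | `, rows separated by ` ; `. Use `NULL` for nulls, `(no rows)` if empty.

S13 | 32.3 ; S3 | 41 ; S1 | 25.4 ; S2 | 36.5

Scalar subquery: AVG(value) over all readings rows = 19.61.
Keep rows where value >= that value.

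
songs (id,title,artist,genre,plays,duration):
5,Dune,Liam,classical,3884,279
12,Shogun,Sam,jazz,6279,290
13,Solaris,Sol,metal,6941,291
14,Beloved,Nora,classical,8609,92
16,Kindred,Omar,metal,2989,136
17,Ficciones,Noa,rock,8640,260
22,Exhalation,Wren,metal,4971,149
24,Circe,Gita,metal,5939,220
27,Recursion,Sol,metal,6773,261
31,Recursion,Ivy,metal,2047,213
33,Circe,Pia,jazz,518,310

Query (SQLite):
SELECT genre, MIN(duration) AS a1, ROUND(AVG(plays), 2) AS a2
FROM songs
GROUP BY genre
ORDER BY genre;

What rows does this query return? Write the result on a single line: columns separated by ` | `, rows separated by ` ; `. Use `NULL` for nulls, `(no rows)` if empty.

classical | 92 | 6246.5 ; jazz | 290 | 3398.5 ; metal | 136 | 4943.33 ; rock | 260 | 8640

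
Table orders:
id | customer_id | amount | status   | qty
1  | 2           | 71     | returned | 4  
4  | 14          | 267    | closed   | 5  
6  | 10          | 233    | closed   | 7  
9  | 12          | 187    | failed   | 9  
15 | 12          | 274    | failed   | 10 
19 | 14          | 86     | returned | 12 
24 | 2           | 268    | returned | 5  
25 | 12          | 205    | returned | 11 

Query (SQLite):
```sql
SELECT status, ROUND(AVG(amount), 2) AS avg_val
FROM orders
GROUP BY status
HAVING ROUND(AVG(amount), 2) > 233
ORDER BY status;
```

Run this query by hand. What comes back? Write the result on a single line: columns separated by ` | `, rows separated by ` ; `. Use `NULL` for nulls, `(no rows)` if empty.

Partition orders by status; compute ROUND(AVG(amount), 2) within each group.
HAVING: keep groups where ROUND(AVG(amount), 2) > 233.
  closed: ids {4, 6} → ROUND(AVG(amount), 2)=250
  failed: ids {9, 15} → ROUND(AVG(amount), 2)=230.5
  returned: ids {1, 19, 24, 25} → ROUND(AVG(amount), 2)=157.5

closed | 250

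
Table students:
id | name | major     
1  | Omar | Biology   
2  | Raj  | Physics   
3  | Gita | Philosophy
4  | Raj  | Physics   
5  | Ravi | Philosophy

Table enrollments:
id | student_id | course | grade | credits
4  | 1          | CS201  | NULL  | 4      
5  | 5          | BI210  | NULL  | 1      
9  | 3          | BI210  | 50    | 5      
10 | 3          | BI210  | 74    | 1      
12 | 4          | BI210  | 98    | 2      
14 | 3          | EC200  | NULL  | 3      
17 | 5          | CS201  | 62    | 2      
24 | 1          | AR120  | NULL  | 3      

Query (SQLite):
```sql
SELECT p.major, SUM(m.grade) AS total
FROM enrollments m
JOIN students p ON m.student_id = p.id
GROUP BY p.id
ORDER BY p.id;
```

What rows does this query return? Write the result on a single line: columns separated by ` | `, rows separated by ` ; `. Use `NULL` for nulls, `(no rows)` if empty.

Join each enrollments row to its students via student_id.
Group joined rows by students.id; compute SUM(m.grade) per group.
  1: ids {4, 24} → SUM(m.grade)=NULL
  3: ids {9, 10, 14} → SUM(m.grade)=124
  4: ids {12} → SUM(m.grade)=98
  5: ids {5, 17} → SUM(m.grade)=62

Biology | NULL ; Philosophy | 124 ; Physics | 98 ; Philosophy | 62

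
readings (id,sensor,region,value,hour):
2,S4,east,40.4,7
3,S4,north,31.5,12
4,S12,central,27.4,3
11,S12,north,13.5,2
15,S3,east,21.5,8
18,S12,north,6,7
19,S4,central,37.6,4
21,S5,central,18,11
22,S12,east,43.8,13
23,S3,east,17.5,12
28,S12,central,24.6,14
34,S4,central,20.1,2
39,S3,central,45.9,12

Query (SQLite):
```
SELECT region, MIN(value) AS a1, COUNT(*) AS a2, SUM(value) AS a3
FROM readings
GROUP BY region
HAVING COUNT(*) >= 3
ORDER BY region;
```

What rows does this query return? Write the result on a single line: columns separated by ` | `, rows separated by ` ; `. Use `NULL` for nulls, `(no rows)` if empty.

Group readings by region.
Per group compute: MIN(value), COUNT(*), SUM(value).
HAVING: drop groups with fewer than 3 rows.
  central: ids {4, 19, 21, 28, 34, 39} → MIN(value)=18, COUNT(*)=6, SUM(value)=173.6
  east: ids {2, 15, 22, 23} → MIN(value)=17.5, COUNT(*)=4, SUM(value)=123.2
  north: ids {3, 11, 18} → MIN(value)=6, COUNT(*)=3, SUM(value)=51

central | 18 | 6 | 173.6 ; east | 17.5 | 4 | 123.2 ; north | 6 | 3 | 51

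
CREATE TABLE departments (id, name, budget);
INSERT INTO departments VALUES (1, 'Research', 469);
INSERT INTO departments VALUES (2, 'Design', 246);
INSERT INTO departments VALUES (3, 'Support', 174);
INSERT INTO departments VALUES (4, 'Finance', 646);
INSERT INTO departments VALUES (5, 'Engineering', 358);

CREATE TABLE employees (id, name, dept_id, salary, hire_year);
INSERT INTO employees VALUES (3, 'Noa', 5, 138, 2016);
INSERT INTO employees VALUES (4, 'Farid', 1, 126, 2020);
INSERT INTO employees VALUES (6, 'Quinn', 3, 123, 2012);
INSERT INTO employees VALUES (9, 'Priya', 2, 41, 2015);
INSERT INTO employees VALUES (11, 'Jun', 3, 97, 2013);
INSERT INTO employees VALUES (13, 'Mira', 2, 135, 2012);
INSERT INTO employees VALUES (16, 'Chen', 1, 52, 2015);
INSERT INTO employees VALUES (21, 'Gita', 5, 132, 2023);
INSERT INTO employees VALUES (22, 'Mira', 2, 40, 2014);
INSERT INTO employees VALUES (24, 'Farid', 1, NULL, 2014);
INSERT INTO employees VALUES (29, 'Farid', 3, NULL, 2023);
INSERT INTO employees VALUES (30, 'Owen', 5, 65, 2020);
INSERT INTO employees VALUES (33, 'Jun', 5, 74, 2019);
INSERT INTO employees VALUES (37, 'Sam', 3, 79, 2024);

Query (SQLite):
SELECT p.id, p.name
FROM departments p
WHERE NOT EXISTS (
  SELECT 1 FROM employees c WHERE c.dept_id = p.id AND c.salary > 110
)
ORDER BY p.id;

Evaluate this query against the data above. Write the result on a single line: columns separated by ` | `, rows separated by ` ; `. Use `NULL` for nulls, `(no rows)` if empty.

For each departments row, check whether any employees with matching dept_id has salary > 110.
Keep rows where that is false.

4 | Finance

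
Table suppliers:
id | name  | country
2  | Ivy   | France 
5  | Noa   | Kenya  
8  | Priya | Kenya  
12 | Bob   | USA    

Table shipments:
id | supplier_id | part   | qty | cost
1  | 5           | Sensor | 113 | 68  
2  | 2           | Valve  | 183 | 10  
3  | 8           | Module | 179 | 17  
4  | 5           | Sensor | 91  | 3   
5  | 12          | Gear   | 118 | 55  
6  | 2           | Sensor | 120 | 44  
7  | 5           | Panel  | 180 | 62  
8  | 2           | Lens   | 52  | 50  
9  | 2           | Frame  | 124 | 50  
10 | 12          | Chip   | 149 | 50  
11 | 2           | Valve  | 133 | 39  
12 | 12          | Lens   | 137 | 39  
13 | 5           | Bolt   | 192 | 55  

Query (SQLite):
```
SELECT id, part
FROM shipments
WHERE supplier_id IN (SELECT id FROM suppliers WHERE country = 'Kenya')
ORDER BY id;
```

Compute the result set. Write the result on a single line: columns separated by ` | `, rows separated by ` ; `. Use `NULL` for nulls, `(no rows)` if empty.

1 | Sensor ; 3 | Module ; 4 | Sensor ; 7 | Panel ; 13 | Bolt

Inner query: suppliers.id where country = 'Kenya'.
Outer: keep shipments rows whose supplier_id is in that set.
Inner query → {5, 8}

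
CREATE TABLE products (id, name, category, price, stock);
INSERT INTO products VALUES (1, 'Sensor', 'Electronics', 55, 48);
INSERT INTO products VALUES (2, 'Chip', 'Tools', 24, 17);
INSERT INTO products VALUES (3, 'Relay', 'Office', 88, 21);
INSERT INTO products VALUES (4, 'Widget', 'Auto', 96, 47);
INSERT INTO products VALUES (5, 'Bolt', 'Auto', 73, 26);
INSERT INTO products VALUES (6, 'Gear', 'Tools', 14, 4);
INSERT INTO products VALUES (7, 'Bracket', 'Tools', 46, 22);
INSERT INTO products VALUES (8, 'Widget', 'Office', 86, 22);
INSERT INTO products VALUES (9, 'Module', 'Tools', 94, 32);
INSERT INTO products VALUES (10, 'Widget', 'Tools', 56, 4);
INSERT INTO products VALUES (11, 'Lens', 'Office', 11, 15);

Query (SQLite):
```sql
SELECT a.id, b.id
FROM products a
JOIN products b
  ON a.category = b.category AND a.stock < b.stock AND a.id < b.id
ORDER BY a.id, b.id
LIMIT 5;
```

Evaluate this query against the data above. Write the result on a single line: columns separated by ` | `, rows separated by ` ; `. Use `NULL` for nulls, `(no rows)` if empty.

Pairs (a,b) with same category, a.stock < b.stock, a.id < b.id.
category groups: Auto:{4,5} Electronics:{1} Office:{3,8,11} Tools:{2,6,7,9,10}
Ordered by (a.id, b.id); first 5.

2 | 7 ; 2 | 9 ; 3 | 8 ; 6 | 7 ; 6 | 9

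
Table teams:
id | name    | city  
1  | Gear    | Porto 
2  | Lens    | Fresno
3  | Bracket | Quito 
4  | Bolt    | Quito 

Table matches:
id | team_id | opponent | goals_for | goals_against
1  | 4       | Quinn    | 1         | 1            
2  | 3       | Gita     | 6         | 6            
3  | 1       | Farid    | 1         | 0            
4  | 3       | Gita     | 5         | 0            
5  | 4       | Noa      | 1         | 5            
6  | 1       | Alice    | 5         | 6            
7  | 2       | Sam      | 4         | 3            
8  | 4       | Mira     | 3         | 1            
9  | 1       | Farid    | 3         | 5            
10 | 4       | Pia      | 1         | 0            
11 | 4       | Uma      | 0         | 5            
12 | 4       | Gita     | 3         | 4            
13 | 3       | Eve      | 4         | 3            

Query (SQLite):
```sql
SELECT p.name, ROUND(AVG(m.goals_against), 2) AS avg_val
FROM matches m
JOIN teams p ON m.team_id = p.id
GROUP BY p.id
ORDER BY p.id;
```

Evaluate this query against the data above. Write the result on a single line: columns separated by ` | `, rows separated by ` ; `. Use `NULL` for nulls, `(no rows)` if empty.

Gear | 3.67 ; Lens | 3 ; Bracket | 3 ; Bolt | 2.67

Join each matches row to its teams via team_id.
Group joined rows by teams.id; compute ROUND(AVG(m.goals_against), 2) per group.
  1: ids {3, 6, 9} → ROUND(AVG(m.goals_against), 2)=3.67
  2: ids {7} → ROUND(AVG(m.goals_against), 2)=3
  3: ids {2, 4, 13} → ROUND(AVG(m.goals_against), 2)=3
  4: ids {1, 5, 8, 10, 11, 12} → ROUND(AVG(m.goals_against), 2)=2.67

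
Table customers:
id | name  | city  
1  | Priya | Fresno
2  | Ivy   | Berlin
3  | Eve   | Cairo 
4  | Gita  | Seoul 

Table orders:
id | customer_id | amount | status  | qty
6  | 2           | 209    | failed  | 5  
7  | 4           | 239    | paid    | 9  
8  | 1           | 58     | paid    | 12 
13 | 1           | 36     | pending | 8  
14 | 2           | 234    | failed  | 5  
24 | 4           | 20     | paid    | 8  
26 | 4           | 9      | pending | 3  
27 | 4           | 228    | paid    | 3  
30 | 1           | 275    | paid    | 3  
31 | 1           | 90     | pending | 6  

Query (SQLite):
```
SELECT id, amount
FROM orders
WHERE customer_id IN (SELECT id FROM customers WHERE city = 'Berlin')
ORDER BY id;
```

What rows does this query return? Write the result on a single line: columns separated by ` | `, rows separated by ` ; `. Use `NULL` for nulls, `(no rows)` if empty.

Inner query: customers.id where city = 'Berlin'.
Outer: keep orders rows whose customer_id is in that set.
Inner query → {2}

6 | 209 ; 14 | 234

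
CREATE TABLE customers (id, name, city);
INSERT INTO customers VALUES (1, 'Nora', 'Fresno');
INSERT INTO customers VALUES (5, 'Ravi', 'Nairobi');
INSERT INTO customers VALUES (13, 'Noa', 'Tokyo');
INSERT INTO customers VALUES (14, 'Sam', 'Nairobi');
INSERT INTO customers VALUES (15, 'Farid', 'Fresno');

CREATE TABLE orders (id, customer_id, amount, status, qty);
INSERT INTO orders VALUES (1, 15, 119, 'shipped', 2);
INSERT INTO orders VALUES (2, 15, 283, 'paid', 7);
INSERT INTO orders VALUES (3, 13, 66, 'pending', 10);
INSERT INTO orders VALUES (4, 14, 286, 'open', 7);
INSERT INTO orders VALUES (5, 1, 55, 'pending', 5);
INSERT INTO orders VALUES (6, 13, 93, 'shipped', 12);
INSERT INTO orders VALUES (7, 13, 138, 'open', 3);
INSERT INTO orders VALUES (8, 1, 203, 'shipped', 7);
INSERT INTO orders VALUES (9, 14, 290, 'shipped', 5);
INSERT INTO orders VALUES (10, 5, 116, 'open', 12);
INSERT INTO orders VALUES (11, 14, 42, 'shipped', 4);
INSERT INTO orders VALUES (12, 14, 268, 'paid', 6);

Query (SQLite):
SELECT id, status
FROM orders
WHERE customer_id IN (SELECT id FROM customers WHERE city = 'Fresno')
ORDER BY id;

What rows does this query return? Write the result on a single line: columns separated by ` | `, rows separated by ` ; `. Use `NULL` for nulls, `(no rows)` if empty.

Inner query: customers.id where city = 'Fresno'.
Outer: keep orders rows whose customer_id is in that set.
Inner query → {1, 15}

1 | shipped ; 2 | paid ; 5 | pending ; 8 | shipped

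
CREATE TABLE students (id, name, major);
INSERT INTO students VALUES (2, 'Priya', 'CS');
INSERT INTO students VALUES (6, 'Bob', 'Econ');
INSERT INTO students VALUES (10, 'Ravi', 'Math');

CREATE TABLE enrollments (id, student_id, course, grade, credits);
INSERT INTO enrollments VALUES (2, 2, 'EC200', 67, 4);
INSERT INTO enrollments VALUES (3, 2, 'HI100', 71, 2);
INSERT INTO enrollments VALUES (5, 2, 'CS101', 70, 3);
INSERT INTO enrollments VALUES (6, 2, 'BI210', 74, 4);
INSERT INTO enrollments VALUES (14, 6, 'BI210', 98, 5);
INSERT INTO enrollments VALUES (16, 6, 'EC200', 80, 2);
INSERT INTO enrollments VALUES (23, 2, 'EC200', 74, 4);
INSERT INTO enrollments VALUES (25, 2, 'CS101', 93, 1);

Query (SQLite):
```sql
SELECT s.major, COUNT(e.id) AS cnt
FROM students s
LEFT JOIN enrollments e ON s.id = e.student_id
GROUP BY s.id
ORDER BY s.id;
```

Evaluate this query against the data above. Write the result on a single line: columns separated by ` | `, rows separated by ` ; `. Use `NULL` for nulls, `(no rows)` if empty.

CS | 6 ; Econ | 2 ; Math | 0

LEFT JOIN keeps every students row; unmatched ones get NULL for enrollments columns.
Group by students.id and compute COUNT(e.id). COUNT(col) of an all-NULL group is 0.
  2: ids {2, 3, 5, 6, 23, 25} → COUNT(e.id)=6
  6: ids {14, 16} → COUNT(e.id)=2
  10: ids {—} → COUNT(e.id)=0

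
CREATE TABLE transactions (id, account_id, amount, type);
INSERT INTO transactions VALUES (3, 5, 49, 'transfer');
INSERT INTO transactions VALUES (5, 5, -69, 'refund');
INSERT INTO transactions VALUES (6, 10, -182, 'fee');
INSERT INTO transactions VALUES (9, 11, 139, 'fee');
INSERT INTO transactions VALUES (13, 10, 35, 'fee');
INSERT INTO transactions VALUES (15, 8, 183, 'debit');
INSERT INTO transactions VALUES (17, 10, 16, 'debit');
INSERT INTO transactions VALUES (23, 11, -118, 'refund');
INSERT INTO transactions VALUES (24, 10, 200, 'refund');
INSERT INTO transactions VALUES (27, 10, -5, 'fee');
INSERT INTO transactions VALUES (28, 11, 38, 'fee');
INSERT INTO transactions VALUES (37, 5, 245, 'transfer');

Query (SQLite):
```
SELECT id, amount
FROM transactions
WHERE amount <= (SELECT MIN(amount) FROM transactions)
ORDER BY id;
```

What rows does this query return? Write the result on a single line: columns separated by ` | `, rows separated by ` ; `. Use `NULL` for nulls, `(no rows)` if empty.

Scalar subquery: MIN(amount) over all transactions rows = -182.
Keep rows where amount <= that value.

6 | -182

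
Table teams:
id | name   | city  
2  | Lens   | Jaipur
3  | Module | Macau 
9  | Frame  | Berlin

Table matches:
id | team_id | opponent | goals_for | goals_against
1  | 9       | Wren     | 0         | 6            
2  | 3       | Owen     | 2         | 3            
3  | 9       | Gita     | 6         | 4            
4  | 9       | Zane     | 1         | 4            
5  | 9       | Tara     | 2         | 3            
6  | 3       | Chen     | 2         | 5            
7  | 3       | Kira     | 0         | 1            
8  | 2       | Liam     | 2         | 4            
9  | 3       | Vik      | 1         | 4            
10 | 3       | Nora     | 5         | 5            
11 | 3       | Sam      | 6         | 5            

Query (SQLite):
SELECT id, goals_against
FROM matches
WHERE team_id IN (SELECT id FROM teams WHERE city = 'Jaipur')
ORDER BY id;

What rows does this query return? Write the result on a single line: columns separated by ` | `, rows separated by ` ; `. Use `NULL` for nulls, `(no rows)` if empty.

8 | 4

Inner query: teams.id where city = 'Jaipur'.
Outer: keep matches rows whose team_id is in that set.
Inner query → {2}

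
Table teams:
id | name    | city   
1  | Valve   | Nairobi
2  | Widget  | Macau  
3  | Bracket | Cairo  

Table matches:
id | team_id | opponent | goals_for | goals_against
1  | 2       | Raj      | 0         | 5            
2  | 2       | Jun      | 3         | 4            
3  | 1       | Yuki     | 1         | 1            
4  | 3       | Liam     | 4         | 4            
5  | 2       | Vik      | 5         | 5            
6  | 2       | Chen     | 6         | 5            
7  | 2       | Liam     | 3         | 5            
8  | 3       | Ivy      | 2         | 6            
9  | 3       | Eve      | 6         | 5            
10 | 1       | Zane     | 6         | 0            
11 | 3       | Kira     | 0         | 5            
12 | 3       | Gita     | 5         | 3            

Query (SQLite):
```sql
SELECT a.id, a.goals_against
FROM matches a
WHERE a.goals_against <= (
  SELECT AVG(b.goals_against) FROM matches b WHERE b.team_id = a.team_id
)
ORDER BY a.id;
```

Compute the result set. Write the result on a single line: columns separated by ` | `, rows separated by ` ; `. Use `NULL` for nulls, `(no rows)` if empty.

2 | 4 ; 4 | 4 ; 10 | 0 ; 12 | 3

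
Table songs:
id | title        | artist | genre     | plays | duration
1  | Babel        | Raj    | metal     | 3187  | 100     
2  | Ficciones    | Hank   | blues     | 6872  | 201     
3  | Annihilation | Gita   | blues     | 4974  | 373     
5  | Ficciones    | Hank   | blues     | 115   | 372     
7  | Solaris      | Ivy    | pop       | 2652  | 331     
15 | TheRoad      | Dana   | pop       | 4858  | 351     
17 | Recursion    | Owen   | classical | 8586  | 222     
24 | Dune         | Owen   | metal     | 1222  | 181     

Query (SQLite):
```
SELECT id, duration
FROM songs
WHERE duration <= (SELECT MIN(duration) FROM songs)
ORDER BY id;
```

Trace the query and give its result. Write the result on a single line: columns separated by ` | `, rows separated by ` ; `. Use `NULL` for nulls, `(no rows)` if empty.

Scalar subquery: MIN(duration) over all songs rows = 100.
Keep rows where duration <= that value.

1 | 100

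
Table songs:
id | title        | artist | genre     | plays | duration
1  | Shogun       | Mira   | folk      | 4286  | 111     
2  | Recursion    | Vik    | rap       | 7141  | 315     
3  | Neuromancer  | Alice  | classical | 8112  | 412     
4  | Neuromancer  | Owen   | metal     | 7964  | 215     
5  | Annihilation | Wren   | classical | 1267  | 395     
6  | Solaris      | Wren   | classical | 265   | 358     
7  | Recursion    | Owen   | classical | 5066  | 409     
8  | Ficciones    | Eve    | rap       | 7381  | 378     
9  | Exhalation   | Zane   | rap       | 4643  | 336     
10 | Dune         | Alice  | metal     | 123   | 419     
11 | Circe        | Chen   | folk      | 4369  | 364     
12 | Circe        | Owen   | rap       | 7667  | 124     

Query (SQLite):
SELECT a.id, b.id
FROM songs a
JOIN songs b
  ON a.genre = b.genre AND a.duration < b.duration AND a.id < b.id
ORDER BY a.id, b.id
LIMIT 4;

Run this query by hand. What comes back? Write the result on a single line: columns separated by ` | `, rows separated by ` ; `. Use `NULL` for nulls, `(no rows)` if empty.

Pairs (a,b) with same genre, a.duration < b.duration, a.id < b.id.
genre groups: classical:{3,5,6,7} folk:{1,11} metal:{4,10} rap:{2,8,9,12}
Ordered by (a.id, b.id); first 4.

1 | 11 ; 2 | 8 ; 2 | 9 ; 4 | 10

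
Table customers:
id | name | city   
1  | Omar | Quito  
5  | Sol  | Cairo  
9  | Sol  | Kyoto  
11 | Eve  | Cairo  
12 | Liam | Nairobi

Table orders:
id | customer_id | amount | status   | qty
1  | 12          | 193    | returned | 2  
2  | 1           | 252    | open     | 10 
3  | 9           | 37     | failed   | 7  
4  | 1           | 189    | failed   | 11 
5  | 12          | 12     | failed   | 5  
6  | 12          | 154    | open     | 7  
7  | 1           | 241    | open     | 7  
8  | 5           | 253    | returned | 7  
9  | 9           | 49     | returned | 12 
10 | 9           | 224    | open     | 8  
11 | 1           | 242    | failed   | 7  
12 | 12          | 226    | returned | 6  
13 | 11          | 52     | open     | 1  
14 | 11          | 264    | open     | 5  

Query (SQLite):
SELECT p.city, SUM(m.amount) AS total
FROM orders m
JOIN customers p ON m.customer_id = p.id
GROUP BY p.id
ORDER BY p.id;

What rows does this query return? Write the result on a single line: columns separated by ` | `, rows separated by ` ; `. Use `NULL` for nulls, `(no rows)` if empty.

Quito | 924 ; Cairo | 253 ; Kyoto | 310 ; Cairo | 316 ; Nairobi | 585

Join each orders row to its customers via customer_id.
Group joined rows by customers.id; compute SUM(m.amount) per group.
  1: ids {2, 4, 7, 11} → SUM(m.amount)=924
  5: ids {8} → SUM(m.amount)=253
  9: ids {3, 9, 10} → SUM(m.amount)=310
  11: ids {13, 14} → SUM(m.amount)=316
  12: ids {1, 5, 6, 12} → SUM(m.amount)=585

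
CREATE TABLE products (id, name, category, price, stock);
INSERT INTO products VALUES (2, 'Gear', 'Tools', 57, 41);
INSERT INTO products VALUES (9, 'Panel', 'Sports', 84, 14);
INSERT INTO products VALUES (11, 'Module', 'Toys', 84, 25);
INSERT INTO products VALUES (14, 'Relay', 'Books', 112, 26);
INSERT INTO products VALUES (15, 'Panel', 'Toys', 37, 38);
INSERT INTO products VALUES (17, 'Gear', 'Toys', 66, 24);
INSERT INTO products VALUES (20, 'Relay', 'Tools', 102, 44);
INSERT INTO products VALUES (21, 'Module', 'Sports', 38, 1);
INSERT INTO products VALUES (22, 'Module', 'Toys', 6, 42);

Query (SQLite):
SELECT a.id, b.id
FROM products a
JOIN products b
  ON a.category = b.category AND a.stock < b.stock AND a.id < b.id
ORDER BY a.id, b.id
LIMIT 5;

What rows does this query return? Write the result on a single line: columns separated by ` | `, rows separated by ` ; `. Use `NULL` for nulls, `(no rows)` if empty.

Pairs (a,b) with same category, a.stock < b.stock, a.id < b.id.
category groups: Books:{14} Sports:{9,21} Tools:{2,20} Toys:{11,15,17,22}
Ordered by (a.id, b.id); first 5.

2 | 20 ; 11 | 15 ; 11 | 22 ; 15 | 22 ; 17 | 22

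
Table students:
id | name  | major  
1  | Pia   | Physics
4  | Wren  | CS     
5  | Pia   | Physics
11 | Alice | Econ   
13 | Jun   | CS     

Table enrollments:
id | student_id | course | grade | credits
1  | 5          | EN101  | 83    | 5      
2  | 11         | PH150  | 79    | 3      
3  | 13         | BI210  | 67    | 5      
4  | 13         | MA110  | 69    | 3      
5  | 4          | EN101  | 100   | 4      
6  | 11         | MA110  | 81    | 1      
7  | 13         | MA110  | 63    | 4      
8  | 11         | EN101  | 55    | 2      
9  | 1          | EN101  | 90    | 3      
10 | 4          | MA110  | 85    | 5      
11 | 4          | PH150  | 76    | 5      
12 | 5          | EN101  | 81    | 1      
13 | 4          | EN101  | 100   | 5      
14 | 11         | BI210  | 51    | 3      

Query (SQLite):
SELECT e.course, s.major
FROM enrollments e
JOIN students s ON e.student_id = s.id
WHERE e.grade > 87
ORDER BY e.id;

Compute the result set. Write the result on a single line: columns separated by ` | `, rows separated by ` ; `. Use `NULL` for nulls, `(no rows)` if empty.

EN101 | CS ; EN101 | Physics ; EN101 | CS

Each enrollments row matches the students row where student_id = students.id.
Then keep rows with e.grade > 87.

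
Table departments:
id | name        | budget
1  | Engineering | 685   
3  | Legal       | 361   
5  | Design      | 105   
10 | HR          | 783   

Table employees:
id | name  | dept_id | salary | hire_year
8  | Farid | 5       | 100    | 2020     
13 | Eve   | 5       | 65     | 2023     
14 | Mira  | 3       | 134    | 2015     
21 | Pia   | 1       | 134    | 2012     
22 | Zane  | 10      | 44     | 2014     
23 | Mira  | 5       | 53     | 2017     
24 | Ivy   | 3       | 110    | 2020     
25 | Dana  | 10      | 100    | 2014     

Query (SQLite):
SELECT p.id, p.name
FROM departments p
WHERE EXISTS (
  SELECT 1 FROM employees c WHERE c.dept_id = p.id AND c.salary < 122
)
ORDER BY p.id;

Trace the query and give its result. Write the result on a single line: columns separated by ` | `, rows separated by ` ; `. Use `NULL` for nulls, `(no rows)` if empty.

For each departments row, check whether any employees with matching dept_id has salary < 122.
Keep rows where that is true.

3 | Legal ; 5 | Design ; 10 | HR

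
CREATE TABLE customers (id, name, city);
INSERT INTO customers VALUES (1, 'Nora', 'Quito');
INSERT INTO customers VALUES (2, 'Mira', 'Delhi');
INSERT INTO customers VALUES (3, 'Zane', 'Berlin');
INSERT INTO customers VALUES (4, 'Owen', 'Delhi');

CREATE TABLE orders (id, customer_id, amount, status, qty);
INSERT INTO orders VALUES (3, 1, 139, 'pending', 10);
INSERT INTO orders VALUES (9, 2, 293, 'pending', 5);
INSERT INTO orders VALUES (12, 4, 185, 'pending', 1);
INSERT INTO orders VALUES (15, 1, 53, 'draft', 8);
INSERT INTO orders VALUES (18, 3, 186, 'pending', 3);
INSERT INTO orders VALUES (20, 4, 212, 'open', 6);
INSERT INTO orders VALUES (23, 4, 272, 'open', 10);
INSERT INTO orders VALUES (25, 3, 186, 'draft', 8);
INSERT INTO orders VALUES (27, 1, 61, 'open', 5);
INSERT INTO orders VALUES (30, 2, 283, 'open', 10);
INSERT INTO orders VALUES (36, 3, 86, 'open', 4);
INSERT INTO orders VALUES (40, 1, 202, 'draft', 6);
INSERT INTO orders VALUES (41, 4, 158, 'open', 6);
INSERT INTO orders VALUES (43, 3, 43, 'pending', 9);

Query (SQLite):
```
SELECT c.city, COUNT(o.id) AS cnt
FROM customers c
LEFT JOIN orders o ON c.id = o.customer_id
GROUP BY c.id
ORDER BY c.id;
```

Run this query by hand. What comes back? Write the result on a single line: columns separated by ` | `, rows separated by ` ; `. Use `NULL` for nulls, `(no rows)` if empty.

Quito | 4 ; Delhi | 2 ; Berlin | 4 ; Delhi | 4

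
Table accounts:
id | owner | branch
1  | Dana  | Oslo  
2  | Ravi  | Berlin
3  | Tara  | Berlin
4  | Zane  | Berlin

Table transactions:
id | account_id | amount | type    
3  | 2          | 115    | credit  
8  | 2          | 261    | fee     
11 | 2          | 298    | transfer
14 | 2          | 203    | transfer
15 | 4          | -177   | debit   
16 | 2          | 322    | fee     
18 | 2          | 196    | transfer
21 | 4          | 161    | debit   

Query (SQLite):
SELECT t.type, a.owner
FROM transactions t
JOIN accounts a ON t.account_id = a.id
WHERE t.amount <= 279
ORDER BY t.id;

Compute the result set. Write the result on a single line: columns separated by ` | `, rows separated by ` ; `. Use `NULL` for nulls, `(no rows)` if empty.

credit | Ravi ; fee | Ravi ; transfer | Ravi ; debit | Zane ; transfer | Ravi ; debit | Zane

Each transactions row matches the accounts row where account_id = accounts.id.
Then keep rows with t.amount <= 279.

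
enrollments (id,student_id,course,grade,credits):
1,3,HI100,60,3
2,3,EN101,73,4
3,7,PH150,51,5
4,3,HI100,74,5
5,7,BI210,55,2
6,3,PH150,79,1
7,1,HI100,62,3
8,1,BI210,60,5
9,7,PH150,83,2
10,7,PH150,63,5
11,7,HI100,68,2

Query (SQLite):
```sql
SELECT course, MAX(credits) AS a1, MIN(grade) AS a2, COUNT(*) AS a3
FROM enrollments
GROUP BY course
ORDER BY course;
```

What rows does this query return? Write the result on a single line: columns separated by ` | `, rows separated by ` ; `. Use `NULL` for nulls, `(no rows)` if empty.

Group enrollments by course.
Per group compute: MAX(credits), MIN(grade), COUNT(*).
  BI210: ids {5, 8} → MAX(credits)=5, MIN(grade)=55, COUNT(*)=2
  EN101: ids {2} → MAX(credits)=4, MIN(grade)=73, COUNT(*)=1
  HI100: ids {1, 4, 7, 11} → MAX(credits)=5, MIN(grade)=60, COUNT(*)=4
  PH150: ids {3, 6, 9, 10} → MAX(credits)=5, MIN(grade)=51, COUNT(*)=4

BI210 | 5 | 55 | 2 ; EN101 | 4 | 73 | 1 ; HI100 | 5 | 60 | 4 ; PH150 | 5 | 51 | 4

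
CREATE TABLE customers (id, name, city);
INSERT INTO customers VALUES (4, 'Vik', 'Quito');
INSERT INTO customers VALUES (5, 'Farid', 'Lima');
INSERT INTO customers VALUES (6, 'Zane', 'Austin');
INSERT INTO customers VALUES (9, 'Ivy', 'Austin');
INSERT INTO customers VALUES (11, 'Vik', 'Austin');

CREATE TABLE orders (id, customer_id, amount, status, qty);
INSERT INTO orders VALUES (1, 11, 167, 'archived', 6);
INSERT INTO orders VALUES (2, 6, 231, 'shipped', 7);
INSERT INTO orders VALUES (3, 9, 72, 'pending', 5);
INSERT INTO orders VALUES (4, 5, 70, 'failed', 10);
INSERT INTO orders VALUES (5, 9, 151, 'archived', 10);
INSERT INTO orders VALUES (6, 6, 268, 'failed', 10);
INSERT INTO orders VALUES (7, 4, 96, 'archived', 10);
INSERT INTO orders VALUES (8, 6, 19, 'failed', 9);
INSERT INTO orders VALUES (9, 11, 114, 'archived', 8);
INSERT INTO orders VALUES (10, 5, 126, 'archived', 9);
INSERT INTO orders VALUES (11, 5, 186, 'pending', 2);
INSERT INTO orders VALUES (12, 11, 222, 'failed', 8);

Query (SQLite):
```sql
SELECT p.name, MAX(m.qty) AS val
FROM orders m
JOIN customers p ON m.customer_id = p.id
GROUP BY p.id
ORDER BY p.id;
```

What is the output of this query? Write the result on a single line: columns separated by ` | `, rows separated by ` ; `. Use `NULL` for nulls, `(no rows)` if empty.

Vik | 10 ; Farid | 10 ; Zane | 10 ; Ivy | 10 ; Vik | 8

Join each orders row to its customers via customer_id.
Group joined rows by customers.id; compute MAX(m.qty) per group.
  4: ids {7} → MAX(m.qty)=10
  5: ids {4, 10, 11} → MAX(m.qty)=10
  6: ids {2, 6, 8} → MAX(m.qty)=10
  9: ids {3, 5} → MAX(m.qty)=10
  11: ids {1, 9, 12} → MAX(m.qty)=8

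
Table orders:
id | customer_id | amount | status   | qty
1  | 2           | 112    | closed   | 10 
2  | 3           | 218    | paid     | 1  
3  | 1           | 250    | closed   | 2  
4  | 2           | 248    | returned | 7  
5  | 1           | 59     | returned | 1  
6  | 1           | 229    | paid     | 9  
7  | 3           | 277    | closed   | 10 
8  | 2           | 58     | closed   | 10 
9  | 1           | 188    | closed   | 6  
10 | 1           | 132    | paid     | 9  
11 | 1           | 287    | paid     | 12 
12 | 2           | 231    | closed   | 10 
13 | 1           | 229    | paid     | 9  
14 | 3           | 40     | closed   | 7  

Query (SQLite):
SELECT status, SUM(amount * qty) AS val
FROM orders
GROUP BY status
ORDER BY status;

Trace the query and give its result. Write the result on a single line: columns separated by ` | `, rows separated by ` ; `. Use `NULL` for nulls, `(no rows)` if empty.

For each row compute amount * qty.
Group by status; take SUM of the expression per group.
  closed: ids {1, 3, 7, 8, 9, 12, 14} → SUM(amount * qty)=8688
  paid: ids {2, 6, 10, 11, 13} → SUM(amount * qty)=8972
  returned: ids {4, 5} → SUM(amount * qty)=1795

closed | 8688 ; paid | 8972 ; returned | 1795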